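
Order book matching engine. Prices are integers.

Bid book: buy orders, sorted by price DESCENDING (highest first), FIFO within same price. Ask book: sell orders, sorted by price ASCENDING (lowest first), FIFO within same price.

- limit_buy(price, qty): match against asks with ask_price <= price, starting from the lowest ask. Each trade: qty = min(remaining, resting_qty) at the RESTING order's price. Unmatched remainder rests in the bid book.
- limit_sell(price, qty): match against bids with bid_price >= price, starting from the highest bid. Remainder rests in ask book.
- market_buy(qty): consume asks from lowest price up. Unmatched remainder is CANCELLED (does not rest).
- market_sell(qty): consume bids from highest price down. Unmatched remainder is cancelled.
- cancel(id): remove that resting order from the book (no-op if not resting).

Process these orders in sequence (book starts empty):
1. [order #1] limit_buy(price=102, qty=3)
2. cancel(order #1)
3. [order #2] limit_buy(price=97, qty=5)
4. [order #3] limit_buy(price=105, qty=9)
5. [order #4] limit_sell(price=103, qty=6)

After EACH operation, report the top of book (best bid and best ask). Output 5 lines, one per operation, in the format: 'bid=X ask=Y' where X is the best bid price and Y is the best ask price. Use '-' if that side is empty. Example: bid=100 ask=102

Answer: bid=102 ask=-
bid=- ask=-
bid=97 ask=-
bid=105 ask=-
bid=105 ask=-

Derivation:
After op 1 [order #1] limit_buy(price=102, qty=3): fills=none; bids=[#1:3@102] asks=[-]
After op 2 cancel(order #1): fills=none; bids=[-] asks=[-]
After op 3 [order #2] limit_buy(price=97, qty=5): fills=none; bids=[#2:5@97] asks=[-]
After op 4 [order #3] limit_buy(price=105, qty=9): fills=none; bids=[#3:9@105 #2:5@97] asks=[-]
After op 5 [order #4] limit_sell(price=103, qty=6): fills=#3x#4:6@105; bids=[#3:3@105 #2:5@97] asks=[-]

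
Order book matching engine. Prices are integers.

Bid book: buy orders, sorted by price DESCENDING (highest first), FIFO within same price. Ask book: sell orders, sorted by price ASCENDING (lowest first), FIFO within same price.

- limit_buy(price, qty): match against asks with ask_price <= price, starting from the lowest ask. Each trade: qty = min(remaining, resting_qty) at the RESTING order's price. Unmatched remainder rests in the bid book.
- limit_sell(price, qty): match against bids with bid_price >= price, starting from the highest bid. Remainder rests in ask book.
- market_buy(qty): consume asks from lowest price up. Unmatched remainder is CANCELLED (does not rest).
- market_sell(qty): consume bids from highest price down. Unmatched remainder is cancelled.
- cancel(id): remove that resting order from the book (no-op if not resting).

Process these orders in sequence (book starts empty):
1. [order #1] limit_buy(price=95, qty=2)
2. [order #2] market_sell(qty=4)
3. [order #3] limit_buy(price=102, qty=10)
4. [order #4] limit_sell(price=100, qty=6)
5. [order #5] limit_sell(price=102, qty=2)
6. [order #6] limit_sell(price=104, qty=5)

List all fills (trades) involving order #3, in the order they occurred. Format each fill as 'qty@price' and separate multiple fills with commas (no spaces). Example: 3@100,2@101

Answer: 6@102,2@102

Derivation:
After op 1 [order #1] limit_buy(price=95, qty=2): fills=none; bids=[#1:2@95] asks=[-]
After op 2 [order #2] market_sell(qty=4): fills=#1x#2:2@95; bids=[-] asks=[-]
After op 3 [order #3] limit_buy(price=102, qty=10): fills=none; bids=[#3:10@102] asks=[-]
After op 4 [order #4] limit_sell(price=100, qty=6): fills=#3x#4:6@102; bids=[#3:4@102] asks=[-]
After op 5 [order #5] limit_sell(price=102, qty=2): fills=#3x#5:2@102; bids=[#3:2@102] asks=[-]
After op 6 [order #6] limit_sell(price=104, qty=5): fills=none; bids=[#3:2@102] asks=[#6:5@104]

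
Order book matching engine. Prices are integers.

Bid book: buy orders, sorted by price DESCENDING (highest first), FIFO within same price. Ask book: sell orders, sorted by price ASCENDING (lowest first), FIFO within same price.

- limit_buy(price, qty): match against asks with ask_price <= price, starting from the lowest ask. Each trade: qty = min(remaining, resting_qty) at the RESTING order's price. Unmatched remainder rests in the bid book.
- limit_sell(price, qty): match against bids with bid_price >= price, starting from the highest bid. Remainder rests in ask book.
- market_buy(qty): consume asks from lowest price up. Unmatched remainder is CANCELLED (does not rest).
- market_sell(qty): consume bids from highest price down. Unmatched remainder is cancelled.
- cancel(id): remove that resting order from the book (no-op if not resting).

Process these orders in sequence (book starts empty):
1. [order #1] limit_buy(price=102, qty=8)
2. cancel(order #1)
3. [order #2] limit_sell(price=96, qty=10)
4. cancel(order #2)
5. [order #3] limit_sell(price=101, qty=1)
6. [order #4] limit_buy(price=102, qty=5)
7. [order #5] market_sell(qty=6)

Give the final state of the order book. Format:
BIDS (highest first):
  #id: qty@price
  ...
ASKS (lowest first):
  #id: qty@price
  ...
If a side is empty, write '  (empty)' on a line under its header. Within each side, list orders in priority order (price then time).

Answer: BIDS (highest first):
  (empty)
ASKS (lowest first):
  (empty)

Derivation:
After op 1 [order #1] limit_buy(price=102, qty=8): fills=none; bids=[#1:8@102] asks=[-]
After op 2 cancel(order #1): fills=none; bids=[-] asks=[-]
After op 3 [order #2] limit_sell(price=96, qty=10): fills=none; bids=[-] asks=[#2:10@96]
After op 4 cancel(order #2): fills=none; bids=[-] asks=[-]
After op 5 [order #3] limit_sell(price=101, qty=1): fills=none; bids=[-] asks=[#3:1@101]
After op 6 [order #4] limit_buy(price=102, qty=5): fills=#4x#3:1@101; bids=[#4:4@102] asks=[-]
After op 7 [order #5] market_sell(qty=6): fills=#4x#5:4@102; bids=[-] asks=[-]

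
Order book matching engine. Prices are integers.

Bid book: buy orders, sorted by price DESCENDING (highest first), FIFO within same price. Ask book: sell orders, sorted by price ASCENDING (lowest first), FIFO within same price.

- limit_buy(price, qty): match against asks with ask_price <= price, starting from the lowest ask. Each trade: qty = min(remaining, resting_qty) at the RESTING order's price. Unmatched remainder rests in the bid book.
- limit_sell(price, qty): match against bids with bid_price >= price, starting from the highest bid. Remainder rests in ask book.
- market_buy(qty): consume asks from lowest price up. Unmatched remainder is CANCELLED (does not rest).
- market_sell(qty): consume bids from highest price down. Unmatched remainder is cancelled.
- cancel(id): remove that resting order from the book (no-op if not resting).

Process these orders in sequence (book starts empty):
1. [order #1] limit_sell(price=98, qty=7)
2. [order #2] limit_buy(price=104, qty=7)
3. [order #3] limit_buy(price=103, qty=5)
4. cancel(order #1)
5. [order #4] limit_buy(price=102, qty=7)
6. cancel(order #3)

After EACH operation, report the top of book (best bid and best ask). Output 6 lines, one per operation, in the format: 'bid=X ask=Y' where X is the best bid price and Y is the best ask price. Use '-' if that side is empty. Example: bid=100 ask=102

After op 1 [order #1] limit_sell(price=98, qty=7): fills=none; bids=[-] asks=[#1:7@98]
After op 2 [order #2] limit_buy(price=104, qty=7): fills=#2x#1:7@98; bids=[-] asks=[-]
After op 3 [order #3] limit_buy(price=103, qty=5): fills=none; bids=[#3:5@103] asks=[-]
After op 4 cancel(order #1): fills=none; bids=[#3:5@103] asks=[-]
After op 5 [order #4] limit_buy(price=102, qty=7): fills=none; bids=[#3:5@103 #4:7@102] asks=[-]
After op 6 cancel(order #3): fills=none; bids=[#4:7@102] asks=[-]

Answer: bid=- ask=98
bid=- ask=-
bid=103 ask=-
bid=103 ask=-
bid=103 ask=-
bid=102 ask=-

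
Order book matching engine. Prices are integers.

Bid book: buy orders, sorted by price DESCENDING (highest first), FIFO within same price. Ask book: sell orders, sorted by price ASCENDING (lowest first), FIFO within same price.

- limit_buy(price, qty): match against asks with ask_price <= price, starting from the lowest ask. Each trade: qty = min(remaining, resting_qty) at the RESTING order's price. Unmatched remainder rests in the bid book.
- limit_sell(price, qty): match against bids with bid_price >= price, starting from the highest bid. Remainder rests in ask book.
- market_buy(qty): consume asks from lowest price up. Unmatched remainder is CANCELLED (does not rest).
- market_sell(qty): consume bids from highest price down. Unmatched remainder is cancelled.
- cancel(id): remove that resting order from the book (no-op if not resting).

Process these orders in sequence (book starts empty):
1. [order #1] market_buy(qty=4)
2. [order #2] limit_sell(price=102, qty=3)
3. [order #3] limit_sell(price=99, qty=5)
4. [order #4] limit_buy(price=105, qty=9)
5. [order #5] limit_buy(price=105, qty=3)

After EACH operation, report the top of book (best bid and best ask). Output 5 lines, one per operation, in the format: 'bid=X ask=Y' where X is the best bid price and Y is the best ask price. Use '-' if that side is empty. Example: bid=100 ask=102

After op 1 [order #1] market_buy(qty=4): fills=none; bids=[-] asks=[-]
After op 2 [order #2] limit_sell(price=102, qty=3): fills=none; bids=[-] asks=[#2:3@102]
After op 3 [order #3] limit_sell(price=99, qty=5): fills=none; bids=[-] asks=[#3:5@99 #2:3@102]
After op 4 [order #4] limit_buy(price=105, qty=9): fills=#4x#3:5@99 #4x#2:3@102; bids=[#4:1@105] asks=[-]
After op 5 [order #5] limit_buy(price=105, qty=3): fills=none; bids=[#4:1@105 #5:3@105] asks=[-]

Answer: bid=- ask=-
bid=- ask=102
bid=- ask=99
bid=105 ask=-
bid=105 ask=-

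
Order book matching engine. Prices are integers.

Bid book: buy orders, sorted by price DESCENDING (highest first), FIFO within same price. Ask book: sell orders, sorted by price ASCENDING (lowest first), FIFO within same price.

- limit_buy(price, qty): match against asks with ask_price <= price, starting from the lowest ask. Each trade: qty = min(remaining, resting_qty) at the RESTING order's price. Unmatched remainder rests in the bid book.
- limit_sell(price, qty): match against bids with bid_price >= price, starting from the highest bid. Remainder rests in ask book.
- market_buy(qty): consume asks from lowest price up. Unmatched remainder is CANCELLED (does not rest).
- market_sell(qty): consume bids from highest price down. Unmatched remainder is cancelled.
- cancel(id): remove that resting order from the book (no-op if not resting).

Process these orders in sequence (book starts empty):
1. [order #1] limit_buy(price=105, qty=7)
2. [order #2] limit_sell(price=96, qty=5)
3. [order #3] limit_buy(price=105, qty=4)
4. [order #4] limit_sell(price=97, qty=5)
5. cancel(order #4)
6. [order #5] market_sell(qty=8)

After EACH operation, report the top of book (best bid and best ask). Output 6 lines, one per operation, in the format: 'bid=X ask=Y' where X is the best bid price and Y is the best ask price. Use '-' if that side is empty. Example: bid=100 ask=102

After op 1 [order #1] limit_buy(price=105, qty=7): fills=none; bids=[#1:7@105] asks=[-]
After op 2 [order #2] limit_sell(price=96, qty=5): fills=#1x#2:5@105; bids=[#1:2@105] asks=[-]
After op 3 [order #3] limit_buy(price=105, qty=4): fills=none; bids=[#1:2@105 #3:4@105] asks=[-]
After op 4 [order #4] limit_sell(price=97, qty=5): fills=#1x#4:2@105 #3x#4:3@105; bids=[#3:1@105] asks=[-]
After op 5 cancel(order #4): fills=none; bids=[#3:1@105] asks=[-]
After op 6 [order #5] market_sell(qty=8): fills=#3x#5:1@105; bids=[-] asks=[-]

Answer: bid=105 ask=-
bid=105 ask=-
bid=105 ask=-
bid=105 ask=-
bid=105 ask=-
bid=- ask=-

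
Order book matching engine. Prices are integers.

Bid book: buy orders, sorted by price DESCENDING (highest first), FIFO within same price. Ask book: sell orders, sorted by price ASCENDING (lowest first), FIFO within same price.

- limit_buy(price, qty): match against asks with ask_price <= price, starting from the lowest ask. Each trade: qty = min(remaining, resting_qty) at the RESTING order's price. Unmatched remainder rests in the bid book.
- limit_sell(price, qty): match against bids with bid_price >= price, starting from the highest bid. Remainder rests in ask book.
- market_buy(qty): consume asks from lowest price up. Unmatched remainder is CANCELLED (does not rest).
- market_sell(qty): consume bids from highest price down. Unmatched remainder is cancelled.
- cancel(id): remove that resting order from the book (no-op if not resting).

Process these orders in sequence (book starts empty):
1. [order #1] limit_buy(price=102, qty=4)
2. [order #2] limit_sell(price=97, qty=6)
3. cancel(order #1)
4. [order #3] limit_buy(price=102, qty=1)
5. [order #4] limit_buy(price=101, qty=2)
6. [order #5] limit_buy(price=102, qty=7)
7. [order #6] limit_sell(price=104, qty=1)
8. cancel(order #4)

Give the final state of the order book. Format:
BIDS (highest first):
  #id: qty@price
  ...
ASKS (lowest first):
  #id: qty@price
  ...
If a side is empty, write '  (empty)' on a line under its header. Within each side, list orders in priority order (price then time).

Answer: BIDS (highest first):
  #5: 7@102
ASKS (lowest first):
  #6: 1@104

Derivation:
After op 1 [order #1] limit_buy(price=102, qty=4): fills=none; bids=[#1:4@102] asks=[-]
After op 2 [order #2] limit_sell(price=97, qty=6): fills=#1x#2:4@102; bids=[-] asks=[#2:2@97]
After op 3 cancel(order #1): fills=none; bids=[-] asks=[#2:2@97]
After op 4 [order #3] limit_buy(price=102, qty=1): fills=#3x#2:1@97; bids=[-] asks=[#2:1@97]
After op 5 [order #4] limit_buy(price=101, qty=2): fills=#4x#2:1@97; bids=[#4:1@101] asks=[-]
After op 6 [order #5] limit_buy(price=102, qty=7): fills=none; bids=[#5:7@102 #4:1@101] asks=[-]
After op 7 [order #6] limit_sell(price=104, qty=1): fills=none; bids=[#5:7@102 #4:1@101] asks=[#6:1@104]
After op 8 cancel(order #4): fills=none; bids=[#5:7@102] asks=[#6:1@104]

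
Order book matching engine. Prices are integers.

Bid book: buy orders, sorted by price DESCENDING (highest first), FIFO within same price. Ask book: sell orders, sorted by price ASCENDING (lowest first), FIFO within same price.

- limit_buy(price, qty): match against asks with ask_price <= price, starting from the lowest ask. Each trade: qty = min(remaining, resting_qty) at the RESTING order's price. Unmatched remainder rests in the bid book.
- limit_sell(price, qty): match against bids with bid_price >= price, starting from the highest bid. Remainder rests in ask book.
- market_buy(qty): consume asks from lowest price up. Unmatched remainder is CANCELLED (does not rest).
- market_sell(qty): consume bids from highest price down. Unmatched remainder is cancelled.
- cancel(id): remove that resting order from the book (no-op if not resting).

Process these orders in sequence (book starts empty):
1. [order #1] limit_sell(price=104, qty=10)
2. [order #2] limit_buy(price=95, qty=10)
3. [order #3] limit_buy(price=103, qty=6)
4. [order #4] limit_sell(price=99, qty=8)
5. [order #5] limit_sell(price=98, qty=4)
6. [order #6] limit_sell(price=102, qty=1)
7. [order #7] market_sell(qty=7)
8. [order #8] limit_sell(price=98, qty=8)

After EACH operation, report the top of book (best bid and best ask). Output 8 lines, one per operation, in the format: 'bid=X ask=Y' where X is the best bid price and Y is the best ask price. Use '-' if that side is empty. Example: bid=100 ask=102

Answer: bid=- ask=104
bid=95 ask=104
bid=103 ask=104
bid=95 ask=99
bid=95 ask=98
bid=95 ask=98
bid=95 ask=98
bid=95 ask=98

Derivation:
After op 1 [order #1] limit_sell(price=104, qty=10): fills=none; bids=[-] asks=[#1:10@104]
After op 2 [order #2] limit_buy(price=95, qty=10): fills=none; bids=[#2:10@95] asks=[#1:10@104]
After op 3 [order #3] limit_buy(price=103, qty=6): fills=none; bids=[#3:6@103 #2:10@95] asks=[#1:10@104]
After op 4 [order #4] limit_sell(price=99, qty=8): fills=#3x#4:6@103; bids=[#2:10@95] asks=[#4:2@99 #1:10@104]
After op 5 [order #5] limit_sell(price=98, qty=4): fills=none; bids=[#2:10@95] asks=[#5:4@98 #4:2@99 #1:10@104]
After op 6 [order #6] limit_sell(price=102, qty=1): fills=none; bids=[#2:10@95] asks=[#5:4@98 #4:2@99 #6:1@102 #1:10@104]
After op 7 [order #7] market_sell(qty=7): fills=#2x#7:7@95; bids=[#2:3@95] asks=[#5:4@98 #4:2@99 #6:1@102 #1:10@104]
After op 8 [order #8] limit_sell(price=98, qty=8): fills=none; bids=[#2:3@95] asks=[#5:4@98 #8:8@98 #4:2@99 #6:1@102 #1:10@104]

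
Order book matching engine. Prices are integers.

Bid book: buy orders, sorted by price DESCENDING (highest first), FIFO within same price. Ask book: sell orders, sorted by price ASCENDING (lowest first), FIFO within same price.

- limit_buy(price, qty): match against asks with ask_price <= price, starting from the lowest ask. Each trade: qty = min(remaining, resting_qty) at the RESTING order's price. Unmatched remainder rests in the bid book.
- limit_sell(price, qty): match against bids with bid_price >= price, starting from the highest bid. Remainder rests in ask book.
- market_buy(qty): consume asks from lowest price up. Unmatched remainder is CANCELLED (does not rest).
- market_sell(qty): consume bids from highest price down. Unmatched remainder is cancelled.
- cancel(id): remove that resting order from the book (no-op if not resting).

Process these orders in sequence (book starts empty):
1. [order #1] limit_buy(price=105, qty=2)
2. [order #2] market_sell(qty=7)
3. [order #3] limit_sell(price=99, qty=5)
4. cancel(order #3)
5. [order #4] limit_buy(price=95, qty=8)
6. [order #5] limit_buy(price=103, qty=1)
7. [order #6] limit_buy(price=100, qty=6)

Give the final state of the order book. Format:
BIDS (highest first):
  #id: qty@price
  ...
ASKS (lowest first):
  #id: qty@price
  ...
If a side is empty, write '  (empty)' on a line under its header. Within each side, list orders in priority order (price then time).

After op 1 [order #1] limit_buy(price=105, qty=2): fills=none; bids=[#1:2@105] asks=[-]
After op 2 [order #2] market_sell(qty=7): fills=#1x#2:2@105; bids=[-] asks=[-]
After op 3 [order #3] limit_sell(price=99, qty=5): fills=none; bids=[-] asks=[#3:5@99]
After op 4 cancel(order #3): fills=none; bids=[-] asks=[-]
After op 5 [order #4] limit_buy(price=95, qty=8): fills=none; bids=[#4:8@95] asks=[-]
After op 6 [order #5] limit_buy(price=103, qty=1): fills=none; bids=[#5:1@103 #4:8@95] asks=[-]
After op 7 [order #6] limit_buy(price=100, qty=6): fills=none; bids=[#5:1@103 #6:6@100 #4:8@95] asks=[-]

Answer: BIDS (highest first):
  #5: 1@103
  #6: 6@100
  #4: 8@95
ASKS (lowest first):
  (empty)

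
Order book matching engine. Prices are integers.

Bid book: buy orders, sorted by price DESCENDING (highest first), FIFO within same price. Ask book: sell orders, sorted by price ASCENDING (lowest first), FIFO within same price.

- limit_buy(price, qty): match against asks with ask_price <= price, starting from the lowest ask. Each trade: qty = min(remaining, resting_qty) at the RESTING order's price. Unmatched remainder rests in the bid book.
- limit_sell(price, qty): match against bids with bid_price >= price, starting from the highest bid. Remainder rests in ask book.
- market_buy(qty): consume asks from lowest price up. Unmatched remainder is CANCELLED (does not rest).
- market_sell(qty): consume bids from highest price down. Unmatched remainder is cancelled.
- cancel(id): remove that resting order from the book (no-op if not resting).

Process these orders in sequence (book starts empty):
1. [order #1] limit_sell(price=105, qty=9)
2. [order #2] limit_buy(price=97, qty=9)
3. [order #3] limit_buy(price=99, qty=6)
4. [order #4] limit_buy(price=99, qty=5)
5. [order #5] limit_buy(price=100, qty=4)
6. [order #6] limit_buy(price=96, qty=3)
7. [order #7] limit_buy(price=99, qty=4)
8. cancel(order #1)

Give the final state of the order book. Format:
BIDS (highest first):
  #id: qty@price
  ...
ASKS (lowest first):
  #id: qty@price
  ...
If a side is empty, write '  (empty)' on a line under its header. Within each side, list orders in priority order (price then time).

Answer: BIDS (highest first):
  #5: 4@100
  #3: 6@99
  #4: 5@99
  #7: 4@99
  #2: 9@97
  #6: 3@96
ASKS (lowest first):
  (empty)

Derivation:
After op 1 [order #1] limit_sell(price=105, qty=9): fills=none; bids=[-] asks=[#1:9@105]
After op 2 [order #2] limit_buy(price=97, qty=9): fills=none; bids=[#2:9@97] asks=[#1:9@105]
After op 3 [order #3] limit_buy(price=99, qty=6): fills=none; bids=[#3:6@99 #2:9@97] asks=[#1:9@105]
After op 4 [order #4] limit_buy(price=99, qty=5): fills=none; bids=[#3:6@99 #4:5@99 #2:9@97] asks=[#1:9@105]
After op 5 [order #5] limit_buy(price=100, qty=4): fills=none; bids=[#5:4@100 #3:6@99 #4:5@99 #2:9@97] asks=[#1:9@105]
After op 6 [order #6] limit_buy(price=96, qty=3): fills=none; bids=[#5:4@100 #3:6@99 #4:5@99 #2:9@97 #6:3@96] asks=[#1:9@105]
After op 7 [order #7] limit_buy(price=99, qty=4): fills=none; bids=[#5:4@100 #3:6@99 #4:5@99 #7:4@99 #2:9@97 #6:3@96] asks=[#1:9@105]
After op 8 cancel(order #1): fills=none; bids=[#5:4@100 #3:6@99 #4:5@99 #7:4@99 #2:9@97 #6:3@96] asks=[-]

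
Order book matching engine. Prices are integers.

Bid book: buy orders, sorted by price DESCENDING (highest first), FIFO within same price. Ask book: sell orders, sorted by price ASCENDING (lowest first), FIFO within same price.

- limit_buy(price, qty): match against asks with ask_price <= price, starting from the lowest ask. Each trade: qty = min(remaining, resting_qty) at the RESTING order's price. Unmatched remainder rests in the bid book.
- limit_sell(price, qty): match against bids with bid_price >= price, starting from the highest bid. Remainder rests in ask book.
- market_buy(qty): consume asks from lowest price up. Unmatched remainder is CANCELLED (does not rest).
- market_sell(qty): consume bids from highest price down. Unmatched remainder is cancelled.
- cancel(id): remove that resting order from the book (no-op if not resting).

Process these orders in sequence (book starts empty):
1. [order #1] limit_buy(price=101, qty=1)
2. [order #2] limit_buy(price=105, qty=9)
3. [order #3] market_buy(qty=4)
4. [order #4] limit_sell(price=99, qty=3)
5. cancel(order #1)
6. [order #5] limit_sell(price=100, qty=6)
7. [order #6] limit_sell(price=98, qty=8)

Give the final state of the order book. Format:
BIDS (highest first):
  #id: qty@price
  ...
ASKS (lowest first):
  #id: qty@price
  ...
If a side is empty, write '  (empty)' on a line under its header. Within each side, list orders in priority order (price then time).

After op 1 [order #1] limit_buy(price=101, qty=1): fills=none; bids=[#1:1@101] asks=[-]
After op 2 [order #2] limit_buy(price=105, qty=9): fills=none; bids=[#2:9@105 #1:1@101] asks=[-]
After op 3 [order #3] market_buy(qty=4): fills=none; bids=[#2:9@105 #1:1@101] asks=[-]
After op 4 [order #4] limit_sell(price=99, qty=3): fills=#2x#4:3@105; bids=[#2:6@105 #1:1@101] asks=[-]
After op 5 cancel(order #1): fills=none; bids=[#2:6@105] asks=[-]
After op 6 [order #5] limit_sell(price=100, qty=6): fills=#2x#5:6@105; bids=[-] asks=[-]
After op 7 [order #6] limit_sell(price=98, qty=8): fills=none; bids=[-] asks=[#6:8@98]

Answer: BIDS (highest first):
  (empty)
ASKS (lowest first):
  #6: 8@98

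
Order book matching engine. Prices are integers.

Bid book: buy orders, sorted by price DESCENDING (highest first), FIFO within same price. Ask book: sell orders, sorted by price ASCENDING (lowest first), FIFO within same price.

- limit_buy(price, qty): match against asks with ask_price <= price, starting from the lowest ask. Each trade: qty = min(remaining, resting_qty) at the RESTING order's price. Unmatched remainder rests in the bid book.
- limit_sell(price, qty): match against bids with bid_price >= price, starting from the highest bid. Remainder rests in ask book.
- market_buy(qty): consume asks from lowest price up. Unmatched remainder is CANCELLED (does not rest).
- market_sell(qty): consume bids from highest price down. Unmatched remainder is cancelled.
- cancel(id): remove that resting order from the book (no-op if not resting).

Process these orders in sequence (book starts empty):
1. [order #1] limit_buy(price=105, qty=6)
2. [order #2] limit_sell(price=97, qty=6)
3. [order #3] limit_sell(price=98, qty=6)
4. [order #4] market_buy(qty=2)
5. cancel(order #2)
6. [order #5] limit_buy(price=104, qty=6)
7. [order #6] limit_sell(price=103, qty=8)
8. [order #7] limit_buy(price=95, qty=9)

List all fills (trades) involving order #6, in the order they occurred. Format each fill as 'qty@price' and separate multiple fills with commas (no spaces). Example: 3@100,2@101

Answer: 2@104

Derivation:
After op 1 [order #1] limit_buy(price=105, qty=6): fills=none; bids=[#1:6@105] asks=[-]
After op 2 [order #2] limit_sell(price=97, qty=6): fills=#1x#2:6@105; bids=[-] asks=[-]
After op 3 [order #3] limit_sell(price=98, qty=6): fills=none; bids=[-] asks=[#3:6@98]
After op 4 [order #4] market_buy(qty=2): fills=#4x#3:2@98; bids=[-] asks=[#3:4@98]
After op 5 cancel(order #2): fills=none; bids=[-] asks=[#3:4@98]
After op 6 [order #5] limit_buy(price=104, qty=6): fills=#5x#3:4@98; bids=[#5:2@104] asks=[-]
After op 7 [order #6] limit_sell(price=103, qty=8): fills=#5x#6:2@104; bids=[-] asks=[#6:6@103]
After op 8 [order #7] limit_buy(price=95, qty=9): fills=none; bids=[#7:9@95] asks=[#6:6@103]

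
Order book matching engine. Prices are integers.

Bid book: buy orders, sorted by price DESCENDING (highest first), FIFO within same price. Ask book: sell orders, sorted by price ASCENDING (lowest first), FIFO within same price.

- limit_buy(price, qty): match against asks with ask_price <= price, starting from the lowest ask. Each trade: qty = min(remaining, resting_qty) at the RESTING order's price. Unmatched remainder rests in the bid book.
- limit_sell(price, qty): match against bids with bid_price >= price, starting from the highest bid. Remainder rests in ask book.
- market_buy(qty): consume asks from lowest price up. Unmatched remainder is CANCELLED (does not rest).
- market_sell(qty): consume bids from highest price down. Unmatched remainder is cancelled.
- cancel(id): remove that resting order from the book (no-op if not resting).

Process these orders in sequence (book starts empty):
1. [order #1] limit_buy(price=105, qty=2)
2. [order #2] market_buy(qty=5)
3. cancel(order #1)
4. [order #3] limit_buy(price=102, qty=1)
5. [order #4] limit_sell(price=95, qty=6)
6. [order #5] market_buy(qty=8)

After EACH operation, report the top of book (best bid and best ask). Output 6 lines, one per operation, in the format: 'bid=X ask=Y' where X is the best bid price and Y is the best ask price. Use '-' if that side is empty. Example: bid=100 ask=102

Answer: bid=105 ask=-
bid=105 ask=-
bid=- ask=-
bid=102 ask=-
bid=- ask=95
bid=- ask=-

Derivation:
After op 1 [order #1] limit_buy(price=105, qty=2): fills=none; bids=[#1:2@105] asks=[-]
After op 2 [order #2] market_buy(qty=5): fills=none; bids=[#1:2@105] asks=[-]
After op 3 cancel(order #1): fills=none; bids=[-] asks=[-]
After op 4 [order #3] limit_buy(price=102, qty=1): fills=none; bids=[#3:1@102] asks=[-]
After op 5 [order #4] limit_sell(price=95, qty=6): fills=#3x#4:1@102; bids=[-] asks=[#4:5@95]
After op 6 [order #5] market_buy(qty=8): fills=#5x#4:5@95; bids=[-] asks=[-]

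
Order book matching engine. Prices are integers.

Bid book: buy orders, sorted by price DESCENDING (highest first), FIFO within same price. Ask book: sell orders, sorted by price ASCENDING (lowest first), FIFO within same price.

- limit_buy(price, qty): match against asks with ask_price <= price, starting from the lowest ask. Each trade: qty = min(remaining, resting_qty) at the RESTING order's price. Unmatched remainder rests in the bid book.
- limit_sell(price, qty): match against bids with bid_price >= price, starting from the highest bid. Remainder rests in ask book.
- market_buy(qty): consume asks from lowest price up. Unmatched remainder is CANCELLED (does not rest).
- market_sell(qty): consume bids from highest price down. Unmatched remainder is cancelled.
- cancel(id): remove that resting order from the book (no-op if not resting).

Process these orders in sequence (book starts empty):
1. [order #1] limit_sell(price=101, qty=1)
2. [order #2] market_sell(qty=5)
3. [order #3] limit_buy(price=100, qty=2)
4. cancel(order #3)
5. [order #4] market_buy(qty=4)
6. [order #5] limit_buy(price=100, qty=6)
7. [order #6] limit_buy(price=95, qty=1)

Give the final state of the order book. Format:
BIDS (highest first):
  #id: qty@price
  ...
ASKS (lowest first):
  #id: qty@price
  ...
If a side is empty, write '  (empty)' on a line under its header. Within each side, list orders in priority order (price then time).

Answer: BIDS (highest first):
  #5: 6@100
  #6: 1@95
ASKS (lowest first):
  (empty)

Derivation:
After op 1 [order #1] limit_sell(price=101, qty=1): fills=none; bids=[-] asks=[#1:1@101]
After op 2 [order #2] market_sell(qty=5): fills=none; bids=[-] asks=[#1:1@101]
After op 3 [order #3] limit_buy(price=100, qty=2): fills=none; bids=[#3:2@100] asks=[#1:1@101]
After op 4 cancel(order #3): fills=none; bids=[-] asks=[#1:1@101]
After op 5 [order #4] market_buy(qty=4): fills=#4x#1:1@101; bids=[-] asks=[-]
After op 6 [order #5] limit_buy(price=100, qty=6): fills=none; bids=[#5:6@100] asks=[-]
After op 7 [order #6] limit_buy(price=95, qty=1): fills=none; bids=[#5:6@100 #6:1@95] asks=[-]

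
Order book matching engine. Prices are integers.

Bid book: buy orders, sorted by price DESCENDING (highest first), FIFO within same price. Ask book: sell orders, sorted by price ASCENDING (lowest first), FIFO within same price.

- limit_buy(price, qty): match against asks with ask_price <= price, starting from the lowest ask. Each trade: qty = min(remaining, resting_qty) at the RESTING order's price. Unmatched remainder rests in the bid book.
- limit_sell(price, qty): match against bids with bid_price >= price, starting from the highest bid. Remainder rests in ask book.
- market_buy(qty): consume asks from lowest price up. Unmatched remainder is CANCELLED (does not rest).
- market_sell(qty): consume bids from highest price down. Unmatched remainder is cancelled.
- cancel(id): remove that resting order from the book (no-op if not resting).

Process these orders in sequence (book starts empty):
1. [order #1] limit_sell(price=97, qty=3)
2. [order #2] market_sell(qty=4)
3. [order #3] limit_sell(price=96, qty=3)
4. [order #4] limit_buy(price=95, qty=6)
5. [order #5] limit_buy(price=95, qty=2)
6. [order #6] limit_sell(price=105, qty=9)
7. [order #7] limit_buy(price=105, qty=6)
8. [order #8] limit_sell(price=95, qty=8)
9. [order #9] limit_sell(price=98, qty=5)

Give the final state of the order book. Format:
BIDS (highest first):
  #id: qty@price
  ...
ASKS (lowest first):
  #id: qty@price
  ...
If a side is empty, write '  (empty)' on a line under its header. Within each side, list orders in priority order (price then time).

After op 1 [order #1] limit_sell(price=97, qty=3): fills=none; bids=[-] asks=[#1:3@97]
After op 2 [order #2] market_sell(qty=4): fills=none; bids=[-] asks=[#1:3@97]
After op 3 [order #3] limit_sell(price=96, qty=3): fills=none; bids=[-] asks=[#3:3@96 #1:3@97]
After op 4 [order #4] limit_buy(price=95, qty=6): fills=none; bids=[#4:6@95] asks=[#3:3@96 #1:3@97]
After op 5 [order #5] limit_buy(price=95, qty=2): fills=none; bids=[#4:6@95 #5:2@95] asks=[#3:3@96 #1:3@97]
After op 6 [order #6] limit_sell(price=105, qty=9): fills=none; bids=[#4:6@95 #5:2@95] asks=[#3:3@96 #1:3@97 #6:9@105]
After op 7 [order #7] limit_buy(price=105, qty=6): fills=#7x#3:3@96 #7x#1:3@97; bids=[#4:6@95 #5:2@95] asks=[#6:9@105]
After op 8 [order #8] limit_sell(price=95, qty=8): fills=#4x#8:6@95 #5x#8:2@95; bids=[-] asks=[#6:9@105]
After op 9 [order #9] limit_sell(price=98, qty=5): fills=none; bids=[-] asks=[#9:5@98 #6:9@105]

Answer: BIDS (highest first):
  (empty)
ASKS (lowest first):
  #9: 5@98
  #6: 9@105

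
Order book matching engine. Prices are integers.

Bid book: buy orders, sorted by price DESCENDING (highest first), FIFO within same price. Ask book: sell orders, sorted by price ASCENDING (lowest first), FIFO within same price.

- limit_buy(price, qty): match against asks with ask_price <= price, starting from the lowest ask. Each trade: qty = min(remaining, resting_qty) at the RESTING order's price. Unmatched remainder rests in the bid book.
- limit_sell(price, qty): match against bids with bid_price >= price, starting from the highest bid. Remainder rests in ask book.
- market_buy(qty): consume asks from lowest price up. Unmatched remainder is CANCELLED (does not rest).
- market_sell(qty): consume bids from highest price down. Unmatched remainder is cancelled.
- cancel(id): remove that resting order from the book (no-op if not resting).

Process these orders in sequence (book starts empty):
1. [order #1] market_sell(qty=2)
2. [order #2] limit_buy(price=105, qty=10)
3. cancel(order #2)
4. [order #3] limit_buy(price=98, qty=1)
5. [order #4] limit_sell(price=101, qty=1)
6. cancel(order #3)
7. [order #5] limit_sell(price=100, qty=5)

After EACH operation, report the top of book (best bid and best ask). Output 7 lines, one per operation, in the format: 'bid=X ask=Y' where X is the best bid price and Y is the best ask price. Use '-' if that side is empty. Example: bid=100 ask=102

Answer: bid=- ask=-
bid=105 ask=-
bid=- ask=-
bid=98 ask=-
bid=98 ask=101
bid=- ask=101
bid=- ask=100

Derivation:
After op 1 [order #1] market_sell(qty=2): fills=none; bids=[-] asks=[-]
After op 2 [order #2] limit_buy(price=105, qty=10): fills=none; bids=[#2:10@105] asks=[-]
After op 3 cancel(order #2): fills=none; bids=[-] asks=[-]
After op 4 [order #3] limit_buy(price=98, qty=1): fills=none; bids=[#3:1@98] asks=[-]
After op 5 [order #4] limit_sell(price=101, qty=1): fills=none; bids=[#3:1@98] asks=[#4:1@101]
After op 6 cancel(order #3): fills=none; bids=[-] asks=[#4:1@101]
After op 7 [order #5] limit_sell(price=100, qty=5): fills=none; bids=[-] asks=[#5:5@100 #4:1@101]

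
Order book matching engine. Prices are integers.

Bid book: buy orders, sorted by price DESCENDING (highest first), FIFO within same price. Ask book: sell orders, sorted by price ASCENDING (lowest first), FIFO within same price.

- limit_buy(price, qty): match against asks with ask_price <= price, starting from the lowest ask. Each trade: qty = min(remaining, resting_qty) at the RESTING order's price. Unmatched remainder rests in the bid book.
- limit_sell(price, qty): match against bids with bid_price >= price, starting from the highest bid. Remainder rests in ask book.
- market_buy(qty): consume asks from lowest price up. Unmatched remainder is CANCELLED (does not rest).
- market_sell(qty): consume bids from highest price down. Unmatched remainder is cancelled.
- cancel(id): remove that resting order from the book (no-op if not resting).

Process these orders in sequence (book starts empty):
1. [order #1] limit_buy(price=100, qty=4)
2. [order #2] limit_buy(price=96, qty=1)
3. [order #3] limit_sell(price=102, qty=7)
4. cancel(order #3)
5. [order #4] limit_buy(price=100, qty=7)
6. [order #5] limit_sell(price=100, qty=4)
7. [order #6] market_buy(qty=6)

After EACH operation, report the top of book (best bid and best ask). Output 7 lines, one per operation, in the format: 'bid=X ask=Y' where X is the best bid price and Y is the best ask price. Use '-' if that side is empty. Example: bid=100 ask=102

Answer: bid=100 ask=-
bid=100 ask=-
bid=100 ask=102
bid=100 ask=-
bid=100 ask=-
bid=100 ask=-
bid=100 ask=-

Derivation:
After op 1 [order #1] limit_buy(price=100, qty=4): fills=none; bids=[#1:4@100] asks=[-]
After op 2 [order #2] limit_buy(price=96, qty=1): fills=none; bids=[#1:4@100 #2:1@96] asks=[-]
After op 3 [order #3] limit_sell(price=102, qty=7): fills=none; bids=[#1:4@100 #2:1@96] asks=[#3:7@102]
After op 4 cancel(order #3): fills=none; bids=[#1:4@100 #2:1@96] asks=[-]
After op 5 [order #4] limit_buy(price=100, qty=7): fills=none; bids=[#1:4@100 #4:7@100 #2:1@96] asks=[-]
After op 6 [order #5] limit_sell(price=100, qty=4): fills=#1x#5:4@100; bids=[#4:7@100 #2:1@96] asks=[-]
After op 7 [order #6] market_buy(qty=6): fills=none; bids=[#4:7@100 #2:1@96] asks=[-]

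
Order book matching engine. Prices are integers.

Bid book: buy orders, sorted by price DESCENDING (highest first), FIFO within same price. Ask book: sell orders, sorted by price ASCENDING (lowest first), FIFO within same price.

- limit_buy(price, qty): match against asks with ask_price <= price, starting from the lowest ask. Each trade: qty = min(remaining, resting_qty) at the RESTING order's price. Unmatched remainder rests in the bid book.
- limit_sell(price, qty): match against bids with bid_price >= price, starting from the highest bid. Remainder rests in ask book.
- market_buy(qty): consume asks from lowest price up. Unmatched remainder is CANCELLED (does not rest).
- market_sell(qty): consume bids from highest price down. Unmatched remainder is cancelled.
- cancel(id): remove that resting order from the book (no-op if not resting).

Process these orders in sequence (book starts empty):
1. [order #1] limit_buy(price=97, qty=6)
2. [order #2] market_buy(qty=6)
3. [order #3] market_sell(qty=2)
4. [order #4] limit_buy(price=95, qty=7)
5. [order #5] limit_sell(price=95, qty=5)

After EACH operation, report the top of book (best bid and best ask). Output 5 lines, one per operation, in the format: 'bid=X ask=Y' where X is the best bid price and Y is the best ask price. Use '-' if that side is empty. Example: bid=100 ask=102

Answer: bid=97 ask=-
bid=97 ask=-
bid=97 ask=-
bid=97 ask=-
bid=95 ask=-

Derivation:
After op 1 [order #1] limit_buy(price=97, qty=6): fills=none; bids=[#1:6@97] asks=[-]
After op 2 [order #2] market_buy(qty=6): fills=none; bids=[#1:6@97] asks=[-]
After op 3 [order #3] market_sell(qty=2): fills=#1x#3:2@97; bids=[#1:4@97] asks=[-]
After op 4 [order #4] limit_buy(price=95, qty=7): fills=none; bids=[#1:4@97 #4:7@95] asks=[-]
After op 5 [order #5] limit_sell(price=95, qty=5): fills=#1x#5:4@97 #4x#5:1@95; bids=[#4:6@95] asks=[-]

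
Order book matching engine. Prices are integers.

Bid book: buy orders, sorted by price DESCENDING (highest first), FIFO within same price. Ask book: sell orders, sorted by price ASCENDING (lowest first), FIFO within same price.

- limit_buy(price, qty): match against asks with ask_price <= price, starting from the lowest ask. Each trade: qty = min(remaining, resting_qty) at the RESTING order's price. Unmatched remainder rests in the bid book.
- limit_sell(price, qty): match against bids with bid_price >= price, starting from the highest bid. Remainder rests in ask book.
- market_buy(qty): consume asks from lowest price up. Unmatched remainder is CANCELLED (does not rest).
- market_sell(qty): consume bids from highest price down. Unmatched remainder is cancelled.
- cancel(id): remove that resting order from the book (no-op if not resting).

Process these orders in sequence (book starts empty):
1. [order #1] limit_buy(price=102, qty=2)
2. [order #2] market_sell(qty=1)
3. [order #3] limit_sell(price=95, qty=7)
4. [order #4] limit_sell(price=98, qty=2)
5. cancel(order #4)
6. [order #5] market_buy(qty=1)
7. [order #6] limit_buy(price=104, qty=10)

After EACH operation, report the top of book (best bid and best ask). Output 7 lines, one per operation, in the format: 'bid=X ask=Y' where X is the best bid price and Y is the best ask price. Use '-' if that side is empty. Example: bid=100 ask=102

Answer: bid=102 ask=-
bid=102 ask=-
bid=- ask=95
bid=- ask=95
bid=- ask=95
bid=- ask=95
bid=104 ask=-

Derivation:
After op 1 [order #1] limit_buy(price=102, qty=2): fills=none; bids=[#1:2@102] asks=[-]
After op 2 [order #2] market_sell(qty=1): fills=#1x#2:1@102; bids=[#1:1@102] asks=[-]
After op 3 [order #3] limit_sell(price=95, qty=7): fills=#1x#3:1@102; bids=[-] asks=[#3:6@95]
After op 4 [order #4] limit_sell(price=98, qty=2): fills=none; bids=[-] asks=[#3:6@95 #4:2@98]
After op 5 cancel(order #4): fills=none; bids=[-] asks=[#3:6@95]
After op 6 [order #5] market_buy(qty=1): fills=#5x#3:1@95; bids=[-] asks=[#3:5@95]
After op 7 [order #6] limit_buy(price=104, qty=10): fills=#6x#3:5@95; bids=[#6:5@104] asks=[-]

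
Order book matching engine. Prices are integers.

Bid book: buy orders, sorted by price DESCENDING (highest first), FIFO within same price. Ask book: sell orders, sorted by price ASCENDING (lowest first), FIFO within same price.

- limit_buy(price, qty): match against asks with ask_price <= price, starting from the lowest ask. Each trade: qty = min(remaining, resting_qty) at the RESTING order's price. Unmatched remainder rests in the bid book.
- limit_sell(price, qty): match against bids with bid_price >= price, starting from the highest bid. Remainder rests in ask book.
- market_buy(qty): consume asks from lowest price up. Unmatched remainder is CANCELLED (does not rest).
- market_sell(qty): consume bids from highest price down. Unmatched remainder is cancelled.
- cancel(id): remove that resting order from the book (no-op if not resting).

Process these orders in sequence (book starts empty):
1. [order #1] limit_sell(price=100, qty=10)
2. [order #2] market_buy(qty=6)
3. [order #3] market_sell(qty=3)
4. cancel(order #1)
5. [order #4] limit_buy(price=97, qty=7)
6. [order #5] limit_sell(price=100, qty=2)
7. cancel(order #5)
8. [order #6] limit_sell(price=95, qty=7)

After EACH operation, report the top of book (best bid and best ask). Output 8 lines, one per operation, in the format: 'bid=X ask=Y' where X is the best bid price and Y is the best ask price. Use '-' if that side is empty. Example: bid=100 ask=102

After op 1 [order #1] limit_sell(price=100, qty=10): fills=none; bids=[-] asks=[#1:10@100]
After op 2 [order #2] market_buy(qty=6): fills=#2x#1:6@100; bids=[-] asks=[#1:4@100]
After op 3 [order #3] market_sell(qty=3): fills=none; bids=[-] asks=[#1:4@100]
After op 4 cancel(order #1): fills=none; bids=[-] asks=[-]
After op 5 [order #4] limit_buy(price=97, qty=7): fills=none; bids=[#4:7@97] asks=[-]
After op 6 [order #5] limit_sell(price=100, qty=2): fills=none; bids=[#4:7@97] asks=[#5:2@100]
After op 7 cancel(order #5): fills=none; bids=[#4:7@97] asks=[-]
After op 8 [order #6] limit_sell(price=95, qty=7): fills=#4x#6:7@97; bids=[-] asks=[-]

Answer: bid=- ask=100
bid=- ask=100
bid=- ask=100
bid=- ask=-
bid=97 ask=-
bid=97 ask=100
bid=97 ask=-
bid=- ask=-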